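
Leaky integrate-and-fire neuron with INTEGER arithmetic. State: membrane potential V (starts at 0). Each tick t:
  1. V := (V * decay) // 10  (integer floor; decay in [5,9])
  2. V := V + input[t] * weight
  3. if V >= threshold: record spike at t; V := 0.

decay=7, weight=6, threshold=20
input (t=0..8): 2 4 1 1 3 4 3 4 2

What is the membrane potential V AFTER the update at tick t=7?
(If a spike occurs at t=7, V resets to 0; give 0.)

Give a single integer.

t=0: input=2 -> V=12
t=1: input=4 -> V=0 FIRE
t=2: input=1 -> V=6
t=3: input=1 -> V=10
t=4: input=3 -> V=0 FIRE
t=5: input=4 -> V=0 FIRE
t=6: input=3 -> V=18
t=7: input=4 -> V=0 FIRE
t=8: input=2 -> V=12

Answer: 0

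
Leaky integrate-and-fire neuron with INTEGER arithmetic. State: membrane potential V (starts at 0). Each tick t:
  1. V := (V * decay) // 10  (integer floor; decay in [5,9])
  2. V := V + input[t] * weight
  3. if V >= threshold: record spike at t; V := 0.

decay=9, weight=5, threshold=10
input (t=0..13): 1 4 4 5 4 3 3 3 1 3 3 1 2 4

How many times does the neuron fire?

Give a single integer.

Answer: 11

Derivation:
t=0: input=1 -> V=5
t=1: input=4 -> V=0 FIRE
t=2: input=4 -> V=0 FIRE
t=3: input=5 -> V=0 FIRE
t=4: input=4 -> V=0 FIRE
t=5: input=3 -> V=0 FIRE
t=6: input=3 -> V=0 FIRE
t=7: input=3 -> V=0 FIRE
t=8: input=1 -> V=5
t=9: input=3 -> V=0 FIRE
t=10: input=3 -> V=0 FIRE
t=11: input=1 -> V=5
t=12: input=2 -> V=0 FIRE
t=13: input=4 -> V=0 FIRE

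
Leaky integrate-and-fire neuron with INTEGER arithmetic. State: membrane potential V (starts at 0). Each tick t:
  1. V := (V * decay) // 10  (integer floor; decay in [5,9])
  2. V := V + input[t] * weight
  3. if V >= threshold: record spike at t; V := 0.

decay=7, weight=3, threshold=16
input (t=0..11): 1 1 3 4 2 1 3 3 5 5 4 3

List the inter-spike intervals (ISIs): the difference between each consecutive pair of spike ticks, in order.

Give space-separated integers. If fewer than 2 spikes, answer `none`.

t=0: input=1 -> V=3
t=1: input=1 -> V=5
t=2: input=3 -> V=12
t=3: input=4 -> V=0 FIRE
t=4: input=2 -> V=6
t=5: input=1 -> V=7
t=6: input=3 -> V=13
t=7: input=3 -> V=0 FIRE
t=8: input=5 -> V=15
t=9: input=5 -> V=0 FIRE
t=10: input=4 -> V=12
t=11: input=3 -> V=0 FIRE

Answer: 4 2 2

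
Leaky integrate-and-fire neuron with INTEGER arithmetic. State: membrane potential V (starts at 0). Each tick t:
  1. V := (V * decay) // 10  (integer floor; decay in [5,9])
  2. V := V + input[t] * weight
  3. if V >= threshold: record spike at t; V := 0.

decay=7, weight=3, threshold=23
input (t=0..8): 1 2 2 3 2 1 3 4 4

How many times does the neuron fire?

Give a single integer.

t=0: input=1 -> V=3
t=1: input=2 -> V=8
t=2: input=2 -> V=11
t=3: input=3 -> V=16
t=4: input=2 -> V=17
t=5: input=1 -> V=14
t=6: input=3 -> V=18
t=7: input=4 -> V=0 FIRE
t=8: input=4 -> V=12

Answer: 1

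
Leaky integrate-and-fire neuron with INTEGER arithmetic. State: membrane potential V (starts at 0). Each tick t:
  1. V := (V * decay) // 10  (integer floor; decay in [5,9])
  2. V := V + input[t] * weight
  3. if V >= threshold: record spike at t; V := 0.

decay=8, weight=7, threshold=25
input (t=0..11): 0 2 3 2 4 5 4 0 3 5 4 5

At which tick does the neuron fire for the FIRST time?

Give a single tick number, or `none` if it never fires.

t=0: input=0 -> V=0
t=1: input=2 -> V=14
t=2: input=3 -> V=0 FIRE
t=3: input=2 -> V=14
t=4: input=4 -> V=0 FIRE
t=5: input=5 -> V=0 FIRE
t=6: input=4 -> V=0 FIRE
t=7: input=0 -> V=0
t=8: input=3 -> V=21
t=9: input=5 -> V=0 FIRE
t=10: input=4 -> V=0 FIRE
t=11: input=5 -> V=0 FIRE

Answer: 2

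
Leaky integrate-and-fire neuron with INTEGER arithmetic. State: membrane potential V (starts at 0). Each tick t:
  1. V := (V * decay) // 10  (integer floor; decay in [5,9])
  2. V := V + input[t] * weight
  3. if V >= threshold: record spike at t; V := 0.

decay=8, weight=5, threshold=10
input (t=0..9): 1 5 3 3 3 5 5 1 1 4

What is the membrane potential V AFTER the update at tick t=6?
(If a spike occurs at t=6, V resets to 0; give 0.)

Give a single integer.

t=0: input=1 -> V=5
t=1: input=5 -> V=0 FIRE
t=2: input=3 -> V=0 FIRE
t=3: input=3 -> V=0 FIRE
t=4: input=3 -> V=0 FIRE
t=5: input=5 -> V=0 FIRE
t=6: input=5 -> V=0 FIRE
t=7: input=1 -> V=5
t=8: input=1 -> V=9
t=9: input=4 -> V=0 FIRE

Answer: 0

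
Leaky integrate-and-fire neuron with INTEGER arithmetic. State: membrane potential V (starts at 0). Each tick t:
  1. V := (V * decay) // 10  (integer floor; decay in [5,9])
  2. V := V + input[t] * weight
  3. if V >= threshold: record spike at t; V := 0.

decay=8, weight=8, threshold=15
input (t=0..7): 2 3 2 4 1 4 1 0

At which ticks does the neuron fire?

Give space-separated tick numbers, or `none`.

Answer: 0 1 2 3 5

Derivation:
t=0: input=2 -> V=0 FIRE
t=1: input=3 -> V=0 FIRE
t=2: input=2 -> V=0 FIRE
t=3: input=4 -> V=0 FIRE
t=4: input=1 -> V=8
t=5: input=4 -> V=0 FIRE
t=6: input=1 -> V=8
t=7: input=0 -> V=6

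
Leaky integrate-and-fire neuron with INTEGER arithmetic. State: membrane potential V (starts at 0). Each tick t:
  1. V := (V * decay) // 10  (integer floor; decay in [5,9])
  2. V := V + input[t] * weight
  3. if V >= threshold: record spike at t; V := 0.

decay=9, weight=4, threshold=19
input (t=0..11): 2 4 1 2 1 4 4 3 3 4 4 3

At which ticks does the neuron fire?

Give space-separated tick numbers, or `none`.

Answer: 1 5 7 9 11

Derivation:
t=0: input=2 -> V=8
t=1: input=4 -> V=0 FIRE
t=2: input=1 -> V=4
t=3: input=2 -> V=11
t=4: input=1 -> V=13
t=5: input=4 -> V=0 FIRE
t=6: input=4 -> V=16
t=7: input=3 -> V=0 FIRE
t=8: input=3 -> V=12
t=9: input=4 -> V=0 FIRE
t=10: input=4 -> V=16
t=11: input=3 -> V=0 FIRE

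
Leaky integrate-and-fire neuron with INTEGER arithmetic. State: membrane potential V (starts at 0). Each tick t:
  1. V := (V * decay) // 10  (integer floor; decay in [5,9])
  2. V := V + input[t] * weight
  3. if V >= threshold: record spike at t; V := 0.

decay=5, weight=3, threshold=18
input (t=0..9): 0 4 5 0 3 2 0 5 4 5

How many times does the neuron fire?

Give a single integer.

t=0: input=0 -> V=0
t=1: input=4 -> V=12
t=2: input=5 -> V=0 FIRE
t=3: input=0 -> V=0
t=4: input=3 -> V=9
t=5: input=2 -> V=10
t=6: input=0 -> V=5
t=7: input=5 -> V=17
t=8: input=4 -> V=0 FIRE
t=9: input=5 -> V=15

Answer: 2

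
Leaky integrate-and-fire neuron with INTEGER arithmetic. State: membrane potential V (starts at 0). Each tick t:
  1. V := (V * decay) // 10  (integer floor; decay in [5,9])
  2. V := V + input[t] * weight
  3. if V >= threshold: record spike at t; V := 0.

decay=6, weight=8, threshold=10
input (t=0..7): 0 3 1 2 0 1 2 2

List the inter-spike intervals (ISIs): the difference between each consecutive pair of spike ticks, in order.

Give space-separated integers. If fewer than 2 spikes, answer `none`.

Answer: 2 3 1

Derivation:
t=0: input=0 -> V=0
t=1: input=3 -> V=0 FIRE
t=2: input=1 -> V=8
t=3: input=2 -> V=0 FIRE
t=4: input=0 -> V=0
t=5: input=1 -> V=8
t=6: input=2 -> V=0 FIRE
t=7: input=2 -> V=0 FIRE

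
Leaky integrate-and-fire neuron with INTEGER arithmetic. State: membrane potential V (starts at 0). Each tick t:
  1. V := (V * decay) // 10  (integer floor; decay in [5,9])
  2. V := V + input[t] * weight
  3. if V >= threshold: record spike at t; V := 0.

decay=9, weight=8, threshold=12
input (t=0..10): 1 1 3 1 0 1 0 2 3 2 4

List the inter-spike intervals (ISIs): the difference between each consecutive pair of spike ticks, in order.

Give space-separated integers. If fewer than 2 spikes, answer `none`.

Answer: 1 3 2 1 1 1

Derivation:
t=0: input=1 -> V=8
t=1: input=1 -> V=0 FIRE
t=2: input=3 -> V=0 FIRE
t=3: input=1 -> V=8
t=4: input=0 -> V=7
t=5: input=1 -> V=0 FIRE
t=6: input=0 -> V=0
t=7: input=2 -> V=0 FIRE
t=8: input=3 -> V=0 FIRE
t=9: input=2 -> V=0 FIRE
t=10: input=4 -> V=0 FIRE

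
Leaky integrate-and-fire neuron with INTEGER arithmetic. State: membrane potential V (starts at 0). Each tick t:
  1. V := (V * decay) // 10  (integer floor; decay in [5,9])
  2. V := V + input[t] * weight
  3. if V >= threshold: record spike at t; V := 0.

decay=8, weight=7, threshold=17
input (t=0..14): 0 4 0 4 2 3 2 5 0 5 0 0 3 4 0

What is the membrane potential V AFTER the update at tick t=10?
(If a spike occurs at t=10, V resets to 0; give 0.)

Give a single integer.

Answer: 0

Derivation:
t=0: input=0 -> V=0
t=1: input=4 -> V=0 FIRE
t=2: input=0 -> V=0
t=3: input=4 -> V=0 FIRE
t=4: input=2 -> V=14
t=5: input=3 -> V=0 FIRE
t=6: input=2 -> V=14
t=7: input=5 -> V=0 FIRE
t=8: input=0 -> V=0
t=9: input=5 -> V=0 FIRE
t=10: input=0 -> V=0
t=11: input=0 -> V=0
t=12: input=3 -> V=0 FIRE
t=13: input=4 -> V=0 FIRE
t=14: input=0 -> V=0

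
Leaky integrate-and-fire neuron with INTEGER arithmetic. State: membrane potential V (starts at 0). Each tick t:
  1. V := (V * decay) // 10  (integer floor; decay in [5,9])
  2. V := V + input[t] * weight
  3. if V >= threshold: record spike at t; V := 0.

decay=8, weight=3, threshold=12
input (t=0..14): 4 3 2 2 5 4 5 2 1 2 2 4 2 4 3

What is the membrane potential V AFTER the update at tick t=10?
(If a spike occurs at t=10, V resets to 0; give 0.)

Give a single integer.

Answer: 0

Derivation:
t=0: input=4 -> V=0 FIRE
t=1: input=3 -> V=9
t=2: input=2 -> V=0 FIRE
t=3: input=2 -> V=6
t=4: input=5 -> V=0 FIRE
t=5: input=4 -> V=0 FIRE
t=6: input=5 -> V=0 FIRE
t=7: input=2 -> V=6
t=8: input=1 -> V=7
t=9: input=2 -> V=11
t=10: input=2 -> V=0 FIRE
t=11: input=4 -> V=0 FIRE
t=12: input=2 -> V=6
t=13: input=4 -> V=0 FIRE
t=14: input=3 -> V=9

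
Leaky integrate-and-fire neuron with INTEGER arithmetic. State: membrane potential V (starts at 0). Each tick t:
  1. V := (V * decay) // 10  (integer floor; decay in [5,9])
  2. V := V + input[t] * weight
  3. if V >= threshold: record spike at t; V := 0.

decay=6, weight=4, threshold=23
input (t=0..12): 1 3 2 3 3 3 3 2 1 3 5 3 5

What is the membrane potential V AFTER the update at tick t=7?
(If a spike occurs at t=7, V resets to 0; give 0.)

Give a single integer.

Answer: 19

Derivation:
t=0: input=1 -> V=4
t=1: input=3 -> V=14
t=2: input=2 -> V=16
t=3: input=3 -> V=21
t=4: input=3 -> V=0 FIRE
t=5: input=3 -> V=12
t=6: input=3 -> V=19
t=7: input=2 -> V=19
t=8: input=1 -> V=15
t=9: input=3 -> V=21
t=10: input=5 -> V=0 FIRE
t=11: input=3 -> V=12
t=12: input=5 -> V=0 FIRE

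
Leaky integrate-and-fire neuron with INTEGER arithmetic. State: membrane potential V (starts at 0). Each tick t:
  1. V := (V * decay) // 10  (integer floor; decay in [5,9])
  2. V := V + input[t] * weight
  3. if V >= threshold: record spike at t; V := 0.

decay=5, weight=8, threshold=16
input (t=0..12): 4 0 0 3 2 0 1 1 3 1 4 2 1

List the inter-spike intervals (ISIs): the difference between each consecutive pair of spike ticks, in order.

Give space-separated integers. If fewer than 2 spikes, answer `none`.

t=0: input=4 -> V=0 FIRE
t=1: input=0 -> V=0
t=2: input=0 -> V=0
t=3: input=3 -> V=0 FIRE
t=4: input=2 -> V=0 FIRE
t=5: input=0 -> V=0
t=6: input=1 -> V=8
t=7: input=1 -> V=12
t=8: input=3 -> V=0 FIRE
t=9: input=1 -> V=8
t=10: input=4 -> V=0 FIRE
t=11: input=2 -> V=0 FIRE
t=12: input=1 -> V=8

Answer: 3 1 4 2 1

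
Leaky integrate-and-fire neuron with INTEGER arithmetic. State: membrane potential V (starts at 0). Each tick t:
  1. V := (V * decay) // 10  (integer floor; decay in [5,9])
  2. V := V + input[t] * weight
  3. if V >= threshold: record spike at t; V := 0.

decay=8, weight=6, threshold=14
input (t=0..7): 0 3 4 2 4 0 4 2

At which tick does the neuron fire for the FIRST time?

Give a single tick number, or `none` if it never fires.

t=0: input=0 -> V=0
t=1: input=3 -> V=0 FIRE
t=2: input=4 -> V=0 FIRE
t=3: input=2 -> V=12
t=4: input=4 -> V=0 FIRE
t=5: input=0 -> V=0
t=6: input=4 -> V=0 FIRE
t=7: input=2 -> V=12

Answer: 1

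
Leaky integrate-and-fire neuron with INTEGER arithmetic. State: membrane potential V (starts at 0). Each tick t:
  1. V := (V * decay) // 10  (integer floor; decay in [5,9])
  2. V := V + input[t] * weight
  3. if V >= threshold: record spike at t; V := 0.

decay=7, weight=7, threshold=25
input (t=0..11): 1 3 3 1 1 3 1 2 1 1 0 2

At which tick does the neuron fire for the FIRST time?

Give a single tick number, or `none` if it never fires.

t=0: input=1 -> V=7
t=1: input=3 -> V=0 FIRE
t=2: input=3 -> V=21
t=3: input=1 -> V=21
t=4: input=1 -> V=21
t=5: input=3 -> V=0 FIRE
t=6: input=1 -> V=7
t=7: input=2 -> V=18
t=8: input=1 -> V=19
t=9: input=1 -> V=20
t=10: input=0 -> V=14
t=11: input=2 -> V=23

Answer: 1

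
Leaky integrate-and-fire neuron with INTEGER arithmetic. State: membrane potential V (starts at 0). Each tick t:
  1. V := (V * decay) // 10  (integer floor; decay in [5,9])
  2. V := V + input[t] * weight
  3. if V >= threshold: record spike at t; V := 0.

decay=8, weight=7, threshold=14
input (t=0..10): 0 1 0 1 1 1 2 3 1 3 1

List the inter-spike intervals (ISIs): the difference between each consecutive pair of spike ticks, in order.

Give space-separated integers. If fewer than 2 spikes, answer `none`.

Answer: 2 1 2

Derivation:
t=0: input=0 -> V=0
t=1: input=1 -> V=7
t=2: input=0 -> V=5
t=3: input=1 -> V=11
t=4: input=1 -> V=0 FIRE
t=5: input=1 -> V=7
t=6: input=2 -> V=0 FIRE
t=7: input=3 -> V=0 FIRE
t=8: input=1 -> V=7
t=9: input=3 -> V=0 FIRE
t=10: input=1 -> V=7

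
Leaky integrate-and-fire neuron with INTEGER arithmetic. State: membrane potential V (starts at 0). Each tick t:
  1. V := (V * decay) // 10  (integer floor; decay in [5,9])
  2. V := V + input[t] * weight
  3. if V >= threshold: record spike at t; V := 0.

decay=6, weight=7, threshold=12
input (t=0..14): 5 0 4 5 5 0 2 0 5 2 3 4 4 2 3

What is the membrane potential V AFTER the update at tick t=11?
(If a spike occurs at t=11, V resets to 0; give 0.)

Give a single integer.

Answer: 0

Derivation:
t=0: input=5 -> V=0 FIRE
t=1: input=0 -> V=0
t=2: input=4 -> V=0 FIRE
t=3: input=5 -> V=0 FIRE
t=4: input=5 -> V=0 FIRE
t=5: input=0 -> V=0
t=6: input=2 -> V=0 FIRE
t=7: input=0 -> V=0
t=8: input=5 -> V=0 FIRE
t=9: input=2 -> V=0 FIRE
t=10: input=3 -> V=0 FIRE
t=11: input=4 -> V=0 FIRE
t=12: input=4 -> V=0 FIRE
t=13: input=2 -> V=0 FIRE
t=14: input=3 -> V=0 FIRE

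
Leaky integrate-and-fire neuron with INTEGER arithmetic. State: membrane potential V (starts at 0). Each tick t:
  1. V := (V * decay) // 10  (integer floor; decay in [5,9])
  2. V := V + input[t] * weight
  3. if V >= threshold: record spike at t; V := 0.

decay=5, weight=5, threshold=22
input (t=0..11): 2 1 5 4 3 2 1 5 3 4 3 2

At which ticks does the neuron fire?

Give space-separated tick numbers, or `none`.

Answer: 2 4 7 9

Derivation:
t=0: input=2 -> V=10
t=1: input=1 -> V=10
t=2: input=5 -> V=0 FIRE
t=3: input=4 -> V=20
t=4: input=3 -> V=0 FIRE
t=5: input=2 -> V=10
t=6: input=1 -> V=10
t=7: input=5 -> V=0 FIRE
t=8: input=3 -> V=15
t=9: input=4 -> V=0 FIRE
t=10: input=3 -> V=15
t=11: input=2 -> V=17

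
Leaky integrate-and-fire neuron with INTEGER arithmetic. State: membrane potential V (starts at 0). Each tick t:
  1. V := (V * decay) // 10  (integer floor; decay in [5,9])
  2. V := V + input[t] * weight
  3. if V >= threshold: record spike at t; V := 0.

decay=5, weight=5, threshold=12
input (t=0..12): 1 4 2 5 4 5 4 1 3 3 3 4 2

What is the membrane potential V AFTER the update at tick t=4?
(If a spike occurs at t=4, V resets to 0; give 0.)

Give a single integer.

Answer: 0

Derivation:
t=0: input=1 -> V=5
t=1: input=4 -> V=0 FIRE
t=2: input=2 -> V=10
t=3: input=5 -> V=0 FIRE
t=4: input=4 -> V=0 FIRE
t=5: input=5 -> V=0 FIRE
t=6: input=4 -> V=0 FIRE
t=7: input=1 -> V=5
t=8: input=3 -> V=0 FIRE
t=9: input=3 -> V=0 FIRE
t=10: input=3 -> V=0 FIRE
t=11: input=4 -> V=0 FIRE
t=12: input=2 -> V=10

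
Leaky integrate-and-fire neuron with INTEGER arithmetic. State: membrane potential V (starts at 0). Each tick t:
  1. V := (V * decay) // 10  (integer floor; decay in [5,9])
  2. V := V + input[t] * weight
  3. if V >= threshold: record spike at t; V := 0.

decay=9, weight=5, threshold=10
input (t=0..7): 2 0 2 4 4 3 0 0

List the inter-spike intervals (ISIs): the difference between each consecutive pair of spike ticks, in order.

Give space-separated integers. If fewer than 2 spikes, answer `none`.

t=0: input=2 -> V=0 FIRE
t=1: input=0 -> V=0
t=2: input=2 -> V=0 FIRE
t=3: input=4 -> V=0 FIRE
t=4: input=4 -> V=0 FIRE
t=5: input=3 -> V=0 FIRE
t=6: input=0 -> V=0
t=7: input=0 -> V=0

Answer: 2 1 1 1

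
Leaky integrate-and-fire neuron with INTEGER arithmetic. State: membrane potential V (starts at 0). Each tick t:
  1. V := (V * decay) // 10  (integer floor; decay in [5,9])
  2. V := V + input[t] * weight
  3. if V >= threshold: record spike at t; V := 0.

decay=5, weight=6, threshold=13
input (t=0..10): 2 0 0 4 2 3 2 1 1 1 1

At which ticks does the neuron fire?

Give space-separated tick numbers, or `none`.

t=0: input=2 -> V=12
t=1: input=0 -> V=6
t=2: input=0 -> V=3
t=3: input=4 -> V=0 FIRE
t=4: input=2 -> V=12
t=5: input=3 -> V=0 FIRE
t=6: input=2 -> V=12
t=7: input=1 -> V=12
t=8: input=1 -> V=12
t=9: input=1 -> V=12
t=10: input=1 -> V=12

Answer: 3 5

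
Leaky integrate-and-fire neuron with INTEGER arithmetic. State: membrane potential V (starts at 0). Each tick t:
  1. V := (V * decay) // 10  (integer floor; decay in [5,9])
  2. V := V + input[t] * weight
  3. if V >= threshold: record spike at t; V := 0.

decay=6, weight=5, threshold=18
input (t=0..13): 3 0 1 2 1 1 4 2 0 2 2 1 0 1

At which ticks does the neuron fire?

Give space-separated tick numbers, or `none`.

Answer: 6

Derivation:
t=0: input=3 -> V=15
t=1: input=0 -> V=9
t=2: input=1 -> V=10
t=3: input=2 -> V=16
t=4: input=1 -> V=14
t=5: input=1 -> V=13
t=6: input=4 -> V=0 FIRE
t=7: input=2 -> V=10
t=8: input=0 -> V=6
t=9: input=2 -> V=13
t=10: input=2 -> V=17
t=11: input=1 -> V=15
t=12: input=0 -> V=9
t=13: input=1 -> V=10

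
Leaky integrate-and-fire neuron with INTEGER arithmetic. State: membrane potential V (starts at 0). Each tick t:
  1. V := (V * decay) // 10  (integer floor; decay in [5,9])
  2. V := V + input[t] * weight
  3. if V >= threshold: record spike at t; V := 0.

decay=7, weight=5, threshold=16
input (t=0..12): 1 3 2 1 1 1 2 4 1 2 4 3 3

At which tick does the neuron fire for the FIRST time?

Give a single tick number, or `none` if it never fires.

Answer: 1

Derivation:
t=0: input=1 -> V=5
t=1: input=3 -> V=0 FIRE
t=2: input=2 -> V=10
t=3: input=1 -> V=12
t=4: input=1 -> V=13
t=5: input=1 -> V=14
t=6: input=2 -> V=0 FIRE
t=7: input=4 -> V=0 FIRE
t=8: input=1 -> V=5
t=9: input=2 -> V=13
t=10: input=4 -> V=0 FIRE
t=11: input=3 -> V=15
t=12: input=3 -> V=0 FIRE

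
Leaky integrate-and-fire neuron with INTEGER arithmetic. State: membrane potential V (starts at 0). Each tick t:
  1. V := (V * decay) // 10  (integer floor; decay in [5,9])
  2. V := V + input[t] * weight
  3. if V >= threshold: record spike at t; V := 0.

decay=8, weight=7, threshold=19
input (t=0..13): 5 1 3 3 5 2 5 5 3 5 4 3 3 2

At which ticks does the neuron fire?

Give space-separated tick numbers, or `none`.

Answer: 0 2 3 4 6 7 8 9 10 11 12

Derivation:
t=0: input=5 -> V=0 FIRE
t=1: input=1 -> V=7
t=2: input=3 -> V=0 FIRE
t=3: input=3 -> V=0 FIRE
t=4: input=5 -> V=0 FIRE
t=5: input=2 -> V=14
t=6: input=5 -> V=0 FIRE
t=7: input=5 -> V=0 FIRE
t=8: input=3 -> V=0 FIRE
t=9: input=5 -> V=0 FIRE
t=10: input=4 -> V=0 FIRE
t=11: input=3 -> V=0 FIRE
t=12: input=3 -> V=0 FIRE
t=13: input=2 -> V=14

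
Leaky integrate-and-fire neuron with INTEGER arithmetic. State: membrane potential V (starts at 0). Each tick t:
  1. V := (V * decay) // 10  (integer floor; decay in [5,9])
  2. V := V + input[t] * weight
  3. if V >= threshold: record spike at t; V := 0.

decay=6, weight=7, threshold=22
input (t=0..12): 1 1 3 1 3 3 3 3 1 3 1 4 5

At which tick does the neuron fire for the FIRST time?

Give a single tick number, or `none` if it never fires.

t=0: input=1 -> V=7
t=1: input=1 -> V=11
t=2: input=3 -> V=0 FIRE
t=3: input=1 -> V=7
t=4: input=3 -> V=0 FIRE
t=5: input=3 -> V=21
t=6: input=3 -> V=0 FIRE
t=7: input=3 -> V=21
t=8: input=1 -> V=19
t=9: input=3 -> V=0 FIRE
t=10: input=1 -> V=7
t=11: input=4 -> V=0 FIRE
t=12: input=5 -> V=0 FIRE

Answer: 2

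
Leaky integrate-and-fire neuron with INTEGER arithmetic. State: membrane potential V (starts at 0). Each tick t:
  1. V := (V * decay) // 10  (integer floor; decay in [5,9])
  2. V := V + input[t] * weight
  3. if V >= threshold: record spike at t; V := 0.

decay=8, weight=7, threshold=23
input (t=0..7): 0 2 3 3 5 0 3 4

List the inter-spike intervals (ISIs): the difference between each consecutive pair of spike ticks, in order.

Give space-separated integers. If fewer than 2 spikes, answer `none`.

Answer: 2 3

Derivation:
t=0: input=0 -> V=0
t=1: input=2 -> V=14
t=2: input=3 -> V=0 FIRE
t=3: input=3 -> V=21
t=4: input=5 -> V=0 FIRE
t=5: input=0 -> V=0
t=6: input=3 -> V=21
t=7: input=4 -> V=0 FIRE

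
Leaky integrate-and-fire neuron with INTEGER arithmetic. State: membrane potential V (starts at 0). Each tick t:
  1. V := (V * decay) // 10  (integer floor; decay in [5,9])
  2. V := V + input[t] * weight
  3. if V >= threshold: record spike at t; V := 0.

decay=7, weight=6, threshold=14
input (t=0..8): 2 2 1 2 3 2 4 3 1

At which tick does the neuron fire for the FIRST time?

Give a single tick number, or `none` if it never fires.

t=0: input=2 -> V=12
t=1: input=2 -> V=0 FIRE
t=2: input=1 -> V=6
t=3: input=2 -> V=0 FIRE
t=4: input=3 -> V=0 FIRE
t=5: input=2 -> V=12
t=6: input=4 -> V=0 FIRE
t=7: input=3 -> V=0 FIRE
t=8: input=1 -> V=6

Answer: 1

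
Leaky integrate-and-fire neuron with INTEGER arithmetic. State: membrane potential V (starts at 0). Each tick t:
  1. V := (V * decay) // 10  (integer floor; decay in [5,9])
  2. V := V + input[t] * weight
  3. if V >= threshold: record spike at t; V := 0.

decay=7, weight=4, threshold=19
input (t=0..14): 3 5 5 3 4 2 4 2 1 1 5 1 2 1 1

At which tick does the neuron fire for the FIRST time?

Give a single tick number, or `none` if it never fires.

t=0: input=3 -> V=12
t=1: input=5 -> V=0 FIRE
t=2: input=5 -> V=0 FIRE
t=3: input=3 -> V=12
t=4: input=4 -> V=0 FIRE
t=5: input=2 -> V=8
t=6: input=4 -> V=0 FIRE
t=7: input=2 -> V=8
t=8: input=1 -> V=9
t=9: input=1 -> V=10
t=10: input=5 -> V=0 FIRE
t=11: input=1 -> V=4
t=12: input=2 -> V=10
t=13: input=1 -> V=11
t=14: input=1 -> V=11

Answer: 1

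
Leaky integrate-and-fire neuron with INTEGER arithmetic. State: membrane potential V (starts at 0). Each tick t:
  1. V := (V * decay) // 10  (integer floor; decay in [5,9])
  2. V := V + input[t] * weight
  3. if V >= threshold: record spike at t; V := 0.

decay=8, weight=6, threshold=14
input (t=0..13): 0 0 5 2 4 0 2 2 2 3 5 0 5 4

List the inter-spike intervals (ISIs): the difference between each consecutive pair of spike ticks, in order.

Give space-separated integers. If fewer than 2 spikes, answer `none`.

t=0: input=0 -> V=0
t=1: input=0 -> V=0
t=2: input=5 -> V=0 FIRE
t=3: input=2 -> V=12
t=4: input=4 -> V=0 FIRE
t=5: input=0 -> V=0
t=6: input=2 -> V=12
t=7: input=2 -> V=0 FIRE
t=8: input=2 -> V=12
t=9: input=3 -> V=0 FIRE
t=10: input=5 -> V=0 FIRE
t=11: input=0 -> V=0
t=12: input=5 -> V=0 FIRE
t=13: input=4 -> V=0 FIRE

Answer: 2 3 2 1 2 1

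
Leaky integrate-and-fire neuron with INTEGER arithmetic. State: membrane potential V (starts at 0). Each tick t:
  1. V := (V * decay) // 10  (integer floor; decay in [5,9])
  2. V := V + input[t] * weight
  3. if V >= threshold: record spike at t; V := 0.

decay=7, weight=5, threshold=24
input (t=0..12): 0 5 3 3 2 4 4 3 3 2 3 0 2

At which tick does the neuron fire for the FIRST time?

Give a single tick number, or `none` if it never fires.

t=0: input=0 -> V=0
t=1: input=5 -> V=0 FIRE
t=2: input=3 -> V=15
t=3: input=3 -> V=0 FIRE
t=4: input=2 -> V=10
t=5: input=4 -> V=0 FIRE
t=6: input=4 -> V=20
t=7: input=3 -> V=0 FIRE
t=8: input=3 -> V=15
t=9: input=2 -> V=20
t=10: input=3 -> V=0 FIRE
t=11: input=0 -> V=0
t=12: input=2 -> V=10

Answer: 1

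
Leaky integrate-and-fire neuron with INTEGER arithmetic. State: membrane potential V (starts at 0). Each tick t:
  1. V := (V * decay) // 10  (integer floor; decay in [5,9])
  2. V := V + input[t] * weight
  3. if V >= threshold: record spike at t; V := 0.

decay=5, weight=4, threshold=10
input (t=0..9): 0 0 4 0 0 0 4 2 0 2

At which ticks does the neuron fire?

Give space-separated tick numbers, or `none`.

t=0: input=0 -> V=0
t=1: input=0 -> V=0
t=2: input=4 -> V=0 FIRE
t=3: input=0 -> V=0
t=4: input=0 -> V=0
t=5: input=0 -> V=0
t=6: input=4 -> V=0 FIRE
t=7: input=2 -> V=8
t=8: input=0 -> V=4
t=9: input=2 -> V=0 FIRE

Answer: 2 6 9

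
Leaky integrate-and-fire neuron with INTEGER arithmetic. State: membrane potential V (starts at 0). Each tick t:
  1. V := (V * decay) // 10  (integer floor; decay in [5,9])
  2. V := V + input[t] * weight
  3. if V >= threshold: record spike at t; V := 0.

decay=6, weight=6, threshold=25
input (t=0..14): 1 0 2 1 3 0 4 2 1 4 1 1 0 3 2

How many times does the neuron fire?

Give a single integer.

t=0: input=1 -> V=6
t=1: input=0 -> V=3
t=2: input=2 -> V=13
t=3: input=1 -> V=13
t=4: input=3 -> V=0 FIRE
t=5: input=0 -> V=0
t=6: input=4 -> V=24
t=7: input=2 -> V=0 FIRE
t=8: input=1 -> V=6
t=9: input=4 -> V=0 FIRE
t=10: input=1 -> V=6
t=11: input=1 -> V=9
t=12: input=0 -> V=5
t=13: input=3 -> V=21
t=14: input=2 -> V=24

Answer: 3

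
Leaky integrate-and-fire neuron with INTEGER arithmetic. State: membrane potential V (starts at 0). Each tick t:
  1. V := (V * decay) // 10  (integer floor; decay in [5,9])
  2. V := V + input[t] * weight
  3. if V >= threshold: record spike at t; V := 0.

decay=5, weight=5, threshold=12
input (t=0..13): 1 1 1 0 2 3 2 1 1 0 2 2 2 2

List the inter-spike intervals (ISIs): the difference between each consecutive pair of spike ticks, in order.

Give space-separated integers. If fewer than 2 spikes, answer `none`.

t=0: input=1 -> V=5
t=1: input=1 -> V=7
t=2: input=1 -> V=8
t=3: input=0 -> V=4
t=4: input=2 -> V=0 FIRE
t=5: input=3 -> V=0 FIRE
t=6: input=2 -> V=10
t=7: input=1 -> V=10
t=8: input=1 -> V=10
t=9: input=0 -> V=5
t=10: input=2 -> V=0 FIRE
t=11: input=2 -> V=10
t=12: input=2 -> V=0 FIRE
t=13: input=2 -> V=10

Answer: 1 5 2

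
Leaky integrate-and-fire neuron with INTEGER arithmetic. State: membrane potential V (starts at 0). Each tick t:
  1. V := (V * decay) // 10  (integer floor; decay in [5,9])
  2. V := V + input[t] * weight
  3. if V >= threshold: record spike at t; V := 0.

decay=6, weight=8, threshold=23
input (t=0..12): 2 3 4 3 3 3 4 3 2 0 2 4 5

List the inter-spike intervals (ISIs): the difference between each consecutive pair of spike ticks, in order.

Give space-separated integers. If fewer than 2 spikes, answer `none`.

t=0: input=2 -> V=16
t=1: input=3 -> V=0 FIRE
t=2: input=4 -> V=0 FIRE
t=3: input=3 -> V=0 FIRE
t=4: input=3 -> V=0 FIRE
t=5: input=3 -> V=0 FIRE
t=6: input=4 -> V=0 FIRE
t=7: input=3 -> V=0 FIRE
t=8: input=2 -> V=16
t=9: input=0 -> V=9
t=10: input=2 -> V=21
t=11: input=4 -> V=0 FIRE
t=12: input=5 -> V=0 FIRE

Answer: 1 1 1 1 1 1 4 1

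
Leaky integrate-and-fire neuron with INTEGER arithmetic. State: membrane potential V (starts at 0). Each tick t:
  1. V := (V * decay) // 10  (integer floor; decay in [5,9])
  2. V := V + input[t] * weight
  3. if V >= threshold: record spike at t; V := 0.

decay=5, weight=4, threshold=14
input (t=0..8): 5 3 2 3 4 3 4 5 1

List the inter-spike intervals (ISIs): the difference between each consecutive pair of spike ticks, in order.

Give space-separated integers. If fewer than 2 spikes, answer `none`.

t=0: input=5 -> V=0 FIRE
t=1: input=3 -> V=12
t=2: input=2 -> V=0 FIRE
t=3: input=3 -> V=12
t=4: input=4 -> V=0 FIRE
t=5: input=3 -> V=12
t=6: input=4 -> V=0 FIRE
t=7: input=5 -> V=0 FIRE
t=8: input=1 -> V=4

Answer: 2 2 2 1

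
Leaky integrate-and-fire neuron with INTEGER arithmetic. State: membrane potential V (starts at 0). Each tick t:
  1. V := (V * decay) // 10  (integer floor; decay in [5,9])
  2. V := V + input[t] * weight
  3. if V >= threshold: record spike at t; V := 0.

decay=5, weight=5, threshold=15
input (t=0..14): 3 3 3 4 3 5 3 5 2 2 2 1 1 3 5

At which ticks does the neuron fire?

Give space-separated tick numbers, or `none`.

Answer: 0 1 2 3 4 5 6 7 9 13 14

Derivation:
t=0: input=3 -> V=0 FIRE
t=1: input=3 -> V=0 FIRE
t=2: input=3 -> V=0 FIRE
t=3: input=4 -> V=0 FIRE
t=4: input=3 -> V=0 FIRE
t=5: input=5 -> V=0 FIRE
t=6: input=3 -> V=0 FIRE
t=7: input=5 -> V=0 FIRE
t=8: input=2 -> V=10
t=9: input=2 -> V=0 FIRE
t=10: input=2 -> V=10
t=11: input=1 -> V=10
t=12: input=1 -> V=10
t=13: input=3 -> V=0 FIRE
t=14: input=5 -> V=0 FIRE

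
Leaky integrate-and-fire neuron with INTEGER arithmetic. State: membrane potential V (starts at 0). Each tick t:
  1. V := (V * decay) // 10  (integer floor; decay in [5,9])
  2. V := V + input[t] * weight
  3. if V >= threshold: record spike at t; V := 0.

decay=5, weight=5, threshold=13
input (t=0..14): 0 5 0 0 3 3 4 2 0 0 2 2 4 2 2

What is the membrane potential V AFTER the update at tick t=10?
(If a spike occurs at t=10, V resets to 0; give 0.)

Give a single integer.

t=0: input=0 -> V=0
t=1: input=5 -> V=0 FIRE
t=2: input=0 -> V=0
t=3: input=0 -> V=0
t=4: input=3 -> V=0 FIRE
t=5: input=3 -> V=0 FIRE
t=6: input=4 -> V=0 FIRE
t=7: input=2 -> V=10
t=8: input=0 -> V=5
t=9: input=0 -> V=2
t=10: input=2 -> V=11
t=11: input=2 -> V=0 FIRE
t=12: input=4 -> V=0 FIRE
t=13: input=2 -> V=10
t=14: input=2 -> V=0 FIRE

Answer: 11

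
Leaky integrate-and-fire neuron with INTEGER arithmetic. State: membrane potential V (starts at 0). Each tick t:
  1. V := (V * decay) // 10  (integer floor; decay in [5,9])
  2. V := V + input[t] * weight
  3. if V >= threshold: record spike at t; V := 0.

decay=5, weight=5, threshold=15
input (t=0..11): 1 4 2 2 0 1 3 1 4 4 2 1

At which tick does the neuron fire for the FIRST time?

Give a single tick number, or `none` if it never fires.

Answer: 1

Derivation:
t=0: input=1 -> V=5
t=1: input=4 -> V=0 FIRE
t=2: input=2 -> V=10
t=3: input=2 -> V=0 FIRE
t=4: input=0 -> V=0
t=5: input=1 -> V=5
t=6: input=3 -> V=0 FIRE
t=7: input=1 -> V=5
t=8: input=4 -> V=0 FIRE
t=9: input=4 -> V=0 FIRE
t=10: input=2 -> V=10
t=11: input=1 -> V=10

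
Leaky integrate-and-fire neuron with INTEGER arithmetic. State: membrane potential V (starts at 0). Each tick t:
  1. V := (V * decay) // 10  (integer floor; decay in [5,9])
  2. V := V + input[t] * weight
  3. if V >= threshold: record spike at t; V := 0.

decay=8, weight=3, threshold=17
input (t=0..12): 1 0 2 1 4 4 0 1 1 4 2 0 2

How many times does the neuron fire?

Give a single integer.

t=0: input=1 -> V=3
t=1: input=0 -> V=2
t=2: input=2 -> V=7
t=3: input=1 -> V=8
t=4: input=4 -> V=0 FIRE
t=5: input=4 -> V=12
t=6: input=0 -> V=9
t=7: input=1 -> V=10
t=8: input=1 -> V=11
t=9: input=4 -> V=0 FIRE
t=10: input=2 -> V=6
t=11: input=0 -> V=4
t=12: input=2 -> V=9

Answer: 2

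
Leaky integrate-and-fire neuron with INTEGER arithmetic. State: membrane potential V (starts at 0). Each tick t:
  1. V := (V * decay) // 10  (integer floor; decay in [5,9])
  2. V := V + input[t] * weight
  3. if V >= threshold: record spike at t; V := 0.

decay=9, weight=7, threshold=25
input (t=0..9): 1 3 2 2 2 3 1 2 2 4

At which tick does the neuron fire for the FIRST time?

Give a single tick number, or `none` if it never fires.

Answer: 1

Derivation:
t=0: input=1 -> V=7
t=1: input=3 -> V=0 FIRE
t=2: input=2 -> V=14
t=3: input=2 -> V=0 FIRE
t=4: input=2 -> V=14
t=5: input=3 -> V=0 FIRE
t=6: input=1 -> V=7
t=7: input=2 -> V=20
t=8: input=2 -> V=0 FIRE
t=9: input=4 -> V=0 FIRE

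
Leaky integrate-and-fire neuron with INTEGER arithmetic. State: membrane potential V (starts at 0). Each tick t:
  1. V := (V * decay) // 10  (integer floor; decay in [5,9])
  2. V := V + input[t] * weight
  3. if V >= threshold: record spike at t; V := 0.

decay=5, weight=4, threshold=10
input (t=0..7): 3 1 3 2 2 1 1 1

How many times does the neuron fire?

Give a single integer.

Answer: 3

Derivation:
t=0: input=3 -> V=0 FIRE
t=1: input=1 -> V=4
t=2: input=3 -> V=0 FIRE
t=3: input=2 -> V=8
t=4: input=2 -> V=0 FIRE
t=5: input=1 -> V=4
t=6: input=1 -> V=6
t=7: input=1 -> V=7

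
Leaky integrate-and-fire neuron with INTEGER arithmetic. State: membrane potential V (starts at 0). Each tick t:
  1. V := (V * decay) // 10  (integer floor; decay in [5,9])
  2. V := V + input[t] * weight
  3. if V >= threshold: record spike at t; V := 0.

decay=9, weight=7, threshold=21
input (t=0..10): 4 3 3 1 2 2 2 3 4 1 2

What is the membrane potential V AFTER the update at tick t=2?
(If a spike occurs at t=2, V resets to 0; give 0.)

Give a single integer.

Answer: 0

Derivation:
t=0: input=4 -> V=0 FIRE
t=1: input=3 -> V=0 FIRE
t=2: input=3 -> V=0 FIRE
t=3: input=1 -> V=7
t=4: input=2 -> V=20
t=5: input=2 -> V=0 FIRE
t=6: input=2 -> V=14
t=7: input=3 -> V=0 FIRE
t=8: input=4 -> V=0 FIRE
t=9: input=1 -> V=7
t=10: input=2 -> V=20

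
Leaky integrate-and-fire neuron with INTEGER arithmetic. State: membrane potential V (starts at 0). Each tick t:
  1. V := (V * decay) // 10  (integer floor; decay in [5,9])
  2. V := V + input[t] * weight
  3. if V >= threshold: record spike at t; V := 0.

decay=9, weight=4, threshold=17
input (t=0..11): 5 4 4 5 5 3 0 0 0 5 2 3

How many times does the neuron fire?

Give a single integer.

t=0: input=5 -> V=0 FIRE
t=1: input=4 -> V=16
t=2: input=4 -> V=0 FIRE
t=3: input=5 -> V=0 FIRE
t=4: input=5 -> V=0 FIRE
t=5: input=3 -> V=12
t=6: input=0 -> V=10
t=7: input=0 -> V=9
t=8: input=0 -> V=8
t=9: input=5 -> V=0 FIRE
t=10: input=2 -> V=8
t=11: input=3 -> V=0 FIRE

Answer: 6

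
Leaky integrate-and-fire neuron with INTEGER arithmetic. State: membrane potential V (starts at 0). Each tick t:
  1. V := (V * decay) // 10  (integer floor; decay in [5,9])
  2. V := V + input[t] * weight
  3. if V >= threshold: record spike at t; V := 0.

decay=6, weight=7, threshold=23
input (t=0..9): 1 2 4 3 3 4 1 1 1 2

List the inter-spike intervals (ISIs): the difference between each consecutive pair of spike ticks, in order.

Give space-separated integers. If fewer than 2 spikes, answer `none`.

Answer: 2 1

Derivation:
t=0: input=1 -> V=7
t=1: input=2 -> V=18
t=2: input=4 -> V=0 FIRE
t=3: input=3 -> V=21
t=4: input=3 -> V=0 FIRE
t=5: input=4 -> V=0 FIRE
t=6: input=1 -> V=7
t=7: input=1 -> V=11
t=8: input=1 -> V=13
t=9: input=2 -> V=21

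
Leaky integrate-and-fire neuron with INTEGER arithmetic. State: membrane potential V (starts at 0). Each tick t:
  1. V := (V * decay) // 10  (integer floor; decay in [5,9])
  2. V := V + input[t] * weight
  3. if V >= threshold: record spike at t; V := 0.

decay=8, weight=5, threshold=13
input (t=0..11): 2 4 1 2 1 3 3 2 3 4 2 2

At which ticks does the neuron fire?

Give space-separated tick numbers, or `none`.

Answer: 1 3 5 6 8 9 11

Derivation:
t=0: input=2 -> V=10
t=1: input=4 -> V=0 FIRE
t=2: input=1 -> V=5
t=3: input=2 -> V=0 FIRE
t=4: input=1 -> V=5
t=5: input=3 -> V=0 FIRE
t=6: input=3 -> V=0 FIRE
t=7: input=2 -> V=10
t=8: input=3 -> V=0 FIRE
t=9: input=4 -> V=0 FIRE
t=10: input=2 -> V=10
t=11: input=2 -> V=0 FIRE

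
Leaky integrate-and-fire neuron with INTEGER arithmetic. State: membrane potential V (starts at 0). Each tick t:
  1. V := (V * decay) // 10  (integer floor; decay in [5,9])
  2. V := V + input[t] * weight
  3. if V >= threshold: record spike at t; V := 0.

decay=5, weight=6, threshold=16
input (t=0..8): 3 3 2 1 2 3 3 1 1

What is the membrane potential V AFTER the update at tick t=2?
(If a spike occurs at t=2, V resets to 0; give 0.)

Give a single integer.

Answer: 12

Derivation:
t=0: input=3 -> V=0 FIRE
t=1: input=3 -> V=0 FIRE
t=2: input=2 -> V=12
t=3: input=1 -> V=12
t=4: input=2 -> V=0 FIRE
t=5: input=3 -> V=0 FIRE
t=6: input=3 -> V=0 FIRE
t=7: input=1 -> V=6
t=8: input=1 -> V=9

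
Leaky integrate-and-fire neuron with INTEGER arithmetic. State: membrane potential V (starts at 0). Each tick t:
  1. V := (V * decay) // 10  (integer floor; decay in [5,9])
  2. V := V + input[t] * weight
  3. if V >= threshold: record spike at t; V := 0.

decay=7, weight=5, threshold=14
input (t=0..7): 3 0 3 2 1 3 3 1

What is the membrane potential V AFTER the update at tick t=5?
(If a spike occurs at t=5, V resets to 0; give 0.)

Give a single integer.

t=0: input=3 -> V=0 FIRE
t=1: input=0 -> V=0
t=2: input=3 -> V=0 FIRE
t=3: input=2 -> V=10
t=4: input=1 -> V=12
t=5: input=3 -> V=0 FIRE
t=6: input=3 -> V=0 FIRE
t=7: input=1 -> V=5

Answer: 0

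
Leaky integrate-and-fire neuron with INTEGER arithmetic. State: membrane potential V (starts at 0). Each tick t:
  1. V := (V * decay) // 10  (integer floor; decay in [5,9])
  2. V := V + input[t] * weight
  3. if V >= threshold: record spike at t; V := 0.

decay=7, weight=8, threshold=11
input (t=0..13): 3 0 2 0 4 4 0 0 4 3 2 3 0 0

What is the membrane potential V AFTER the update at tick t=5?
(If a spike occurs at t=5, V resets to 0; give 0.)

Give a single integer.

t=0: input=3 -> V=0 FIRE
t=1: input=0 -> V=0
t=2: input=2 -> V=0 FIRE
t=3: input=0 -> V=0
t=4: input=4 -> V=0 FIRE
t=5: input=4 -> V=0 FIRE
t=6: input=0 -> V=0
t=7: input=0 -> V=0
t=8: input=4 -> V=0 FIRE
t=9: input=3 -> V=0 FIRE
t=10: input=2 -> V=0 FIRE
t=11: input=3 -> V=0 FIRE
t=12: input=0 -> V=0
t=13: input=0 -> V=0

Answer: 0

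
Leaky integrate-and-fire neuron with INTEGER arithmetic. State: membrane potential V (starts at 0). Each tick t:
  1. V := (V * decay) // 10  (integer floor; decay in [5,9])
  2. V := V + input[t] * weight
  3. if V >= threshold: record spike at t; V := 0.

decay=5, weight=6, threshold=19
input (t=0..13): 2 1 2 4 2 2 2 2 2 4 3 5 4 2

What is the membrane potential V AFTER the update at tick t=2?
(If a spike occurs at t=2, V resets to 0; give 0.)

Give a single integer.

t=0: input=2 -> V=12
t=1: input=1 -> V=12
t=2: input=2 -> V=18
t=3: input=4 -> V=0 FIRE
t=4: input=2 -> V=12
t=5: input=2 -> V=18
t=6: input=2 -> V=0 FIRE
t=7: input=2 -> V=12
t=8: input=2 -> V=18
t=9: input=4 -> V=0 FIRE
t=10: input=3 -> V=18
t=11: input=5 -> V=0 FIRE
t=12: input=4 -> V=0 FIRE
t=13: input=2 -> V=12

Answer: 18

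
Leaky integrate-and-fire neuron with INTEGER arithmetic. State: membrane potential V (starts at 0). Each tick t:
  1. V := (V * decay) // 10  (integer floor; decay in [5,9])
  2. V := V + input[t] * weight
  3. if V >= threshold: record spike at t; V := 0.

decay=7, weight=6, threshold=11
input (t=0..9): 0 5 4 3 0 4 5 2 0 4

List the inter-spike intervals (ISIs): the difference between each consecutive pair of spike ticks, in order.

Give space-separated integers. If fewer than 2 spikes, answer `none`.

Answer: 1 1 2 1 1 2

Derivation:
t=0: input=0 -> V=0
t=1: input=5 -> V=0 FIRE
t=2: input=4 -> V=0 FIRE
t=3: input=3 -> V=0 FIRE
t=4: input=0 -> V=0
t=5: input=4 -> V=0 FIRE
t=6: input=5 -> V=0 FIRE
t=7: input=2 -> V=0 FIRE
t=8: input=0 -> V=0
t=9: input=4 -> V=0 FIRE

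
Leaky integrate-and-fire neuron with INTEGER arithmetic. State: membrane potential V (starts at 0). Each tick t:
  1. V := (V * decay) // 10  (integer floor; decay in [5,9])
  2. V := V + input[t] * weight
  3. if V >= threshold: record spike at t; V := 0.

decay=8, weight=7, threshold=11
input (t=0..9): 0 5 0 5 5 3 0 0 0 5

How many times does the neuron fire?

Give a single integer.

Answer: 5

Derivation:
t=0: input=0 -> V=0
t=1: input=5 -> V=0 FIRE
t=2: input=0 -> V=0
t=3: input=5 -> V=0 FIRE
t=4: input=5 -> V=0 FIRE
t=5: input=3 -> V=0 FIRE
t=6: input=0 -> V=0
t=7: input=0 -> V=0
t=8: input=0 -> V=0
t=9: input=5 -> V=0 FIRE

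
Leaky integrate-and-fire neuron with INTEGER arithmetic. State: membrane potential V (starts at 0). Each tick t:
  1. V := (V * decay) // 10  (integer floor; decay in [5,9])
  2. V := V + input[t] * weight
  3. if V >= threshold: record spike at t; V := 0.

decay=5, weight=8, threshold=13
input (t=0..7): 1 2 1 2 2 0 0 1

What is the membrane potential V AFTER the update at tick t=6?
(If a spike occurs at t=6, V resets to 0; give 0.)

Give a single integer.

Answer: 0

Derivation:
t=0: input=1 -> V=8
t=1: input=2 -> V=0 FIRE
t=2: input=1 -> V=8
t=3: input=2 -> V=0 FIRE
t=4: input=2 -> V=0 FIRE
t=5: input=0 -> V=0
t=6: input=0 -> V=0
t=7: input=1 -> V=8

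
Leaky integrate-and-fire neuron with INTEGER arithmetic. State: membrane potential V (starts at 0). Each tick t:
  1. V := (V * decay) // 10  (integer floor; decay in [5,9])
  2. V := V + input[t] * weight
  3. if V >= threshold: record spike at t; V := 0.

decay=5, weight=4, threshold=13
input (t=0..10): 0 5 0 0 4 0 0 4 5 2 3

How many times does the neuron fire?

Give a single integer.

Answer: 5

Derivation:
t=0: input=0 -> V=0
t=1: input=5 -> V=0 FIRE
t=2: input=0 -> V=0
t=3: input=0 -> V=0
t=4: input=4 -> V=0 FIRE
t=5: input=0 -> V=0
t=6: input=0 -> V=0
t=7: input=4 -> V=0 FIRE
t=8: input=5 -> V=0 FIRE
t=9: input=2 -> V=8
t=10: input=3 -> V=0 FIRE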